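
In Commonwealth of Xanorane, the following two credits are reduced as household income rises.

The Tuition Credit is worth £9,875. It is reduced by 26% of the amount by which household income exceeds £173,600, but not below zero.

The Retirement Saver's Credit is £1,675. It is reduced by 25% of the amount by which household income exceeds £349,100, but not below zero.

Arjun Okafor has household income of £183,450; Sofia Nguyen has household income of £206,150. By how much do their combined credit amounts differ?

Arjun (£183,450): Tuition Credit: 26% of the £9,850 excess over £173,600 is £2,561; credit = £9,875 − £2,561 = £7,314. Retirement Saver's Credit: £183,450 is at or below the £349,100 threshold, so the full £1,675 applies. total £7,314 + £1,675 = £8,989
Sofia (£206,150): Tuition Credit: 26% of the £32,550 excess over £173,600 is £8,463; credit = £9,875 − £8,463 = £1,412. Retirement Saver's Credit: £206,150 is at or below the £349,100 threshold, so the full £1,675 applies. total £1,412 + £1,675 = £3,087
Difference: |£8,989 − £3,087| = £5,902.

£5,902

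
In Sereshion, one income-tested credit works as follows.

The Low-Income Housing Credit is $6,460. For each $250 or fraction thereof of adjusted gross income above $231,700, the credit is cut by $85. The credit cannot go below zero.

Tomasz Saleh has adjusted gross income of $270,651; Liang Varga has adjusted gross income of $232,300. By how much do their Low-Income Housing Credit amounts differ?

Tomasz ($270,651): Low-Income Housing Credit: income exceeds $231,700 by $38,951 → 156 increments × $85 = $13,260 ≥ base, so the credit is $0.
Liang ($232,300): Low-Income Housing Credit: income exceeds $231,700 by $600, which is 3 full-or-partial $250 increments; reduction = 3 × $85 = $255, leaving $6,205.
Difference: |$0 − $6,205| = $6,205.

$6,205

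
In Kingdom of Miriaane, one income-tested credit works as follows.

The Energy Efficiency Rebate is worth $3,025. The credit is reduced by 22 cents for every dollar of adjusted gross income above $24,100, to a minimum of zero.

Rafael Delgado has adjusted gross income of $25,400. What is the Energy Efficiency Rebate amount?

$2,739

Energy Efficiency Rebate: 22% of the $1,300 excess over $24,100 is $286; credit = $3,025 − $286 = $2,739.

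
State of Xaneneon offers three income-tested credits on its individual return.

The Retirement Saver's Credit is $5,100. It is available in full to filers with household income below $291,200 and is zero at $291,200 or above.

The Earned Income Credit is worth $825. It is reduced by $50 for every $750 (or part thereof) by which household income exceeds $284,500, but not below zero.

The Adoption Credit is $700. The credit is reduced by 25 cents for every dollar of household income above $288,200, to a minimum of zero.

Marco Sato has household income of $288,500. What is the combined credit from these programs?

$6,250

Retirement Saver's Credit: $288,500 is below the $291,200 cutoff, so the full $5,100 applies.
Earned Income Credit: income exceeds $284,500 by $4,000, which is 6 full-or-partial $750 increments; reduction = 6 × $50 = $300, leaving $525.
Adoption Credit: 25% of the $300 excess over $288,200 is $75; credit = $700 − $75 = $625.
Total: $5,100 + $525 + $625 = $6,250.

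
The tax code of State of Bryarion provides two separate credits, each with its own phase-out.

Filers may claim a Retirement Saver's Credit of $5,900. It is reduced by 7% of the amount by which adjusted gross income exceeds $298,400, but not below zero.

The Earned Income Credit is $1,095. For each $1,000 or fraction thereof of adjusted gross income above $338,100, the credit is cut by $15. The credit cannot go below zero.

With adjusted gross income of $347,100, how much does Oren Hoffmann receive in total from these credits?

Retirement Saver's Credit: 7% of the $48,700 excess over $298,400 is $3,409; credit = $5,900 − $3,409 = $2,491.
Earned Income Credit: income exceeds $338,100 by $9,000, which is 9 full-or-partial $1,000 increments; reduction = 9 × $15 = $135, leaving $960.
Total: $2,491 + $960 = $3,451.

$3,451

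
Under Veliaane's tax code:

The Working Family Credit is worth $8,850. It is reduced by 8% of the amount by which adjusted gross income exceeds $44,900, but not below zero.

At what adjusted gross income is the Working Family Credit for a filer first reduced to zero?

The credit falls by 8% of each dollar above $44,900, so it reaches zero when the excess is $8,850 / 8% = $110,625: income = $44,900 + $110,625 = $155,525.

$155,525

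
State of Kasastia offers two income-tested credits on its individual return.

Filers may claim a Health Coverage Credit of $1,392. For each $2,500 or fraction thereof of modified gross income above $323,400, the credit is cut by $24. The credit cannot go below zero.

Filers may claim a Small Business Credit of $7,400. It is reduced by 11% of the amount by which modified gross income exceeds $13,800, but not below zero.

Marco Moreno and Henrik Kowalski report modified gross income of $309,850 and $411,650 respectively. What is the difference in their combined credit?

$864

Marco ($309,850): Health Coverage Credit: $309,850 is at or below the $323,400 threshold, so the full $1,392 applies. Small Business Credit: 11% of the $296,050 excess over $13,800 is $32,565.50 ≥ base, so the credit is $0. total $1,392 + $0 = $1,392
Henrik ($411,650): Health Coverage Credit: income exceeds $323,400 by $88,250, which is 36 full-or-partial $2,500 increments; reduction = 36 × $24 = $864, leaving $528. Small Business Credit: 11% of the $397,850 excess over $13,800 is $43,763.50 ≥ base, so the credit is $0. total $528 + $0 = $528
Difference: |$1,392 − $528| = $864.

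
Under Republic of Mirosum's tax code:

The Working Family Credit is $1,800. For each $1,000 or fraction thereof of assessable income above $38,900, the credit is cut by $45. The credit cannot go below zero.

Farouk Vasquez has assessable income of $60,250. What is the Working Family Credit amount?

Working Family Credit: income exceeds $38,900 by $21,350, which is 22 full-or-partial $1,000 increments; reduction = 22 × $45 = $990, leaving $810.

$810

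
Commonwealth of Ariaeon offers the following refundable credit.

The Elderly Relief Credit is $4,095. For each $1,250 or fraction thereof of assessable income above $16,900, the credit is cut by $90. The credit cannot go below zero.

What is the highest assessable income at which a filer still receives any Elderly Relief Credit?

After 45 increments the reduction is 45 × $90 = $4,050, leaving $45; one more increment wipes it out. Increment 45 ends at excess 45 × $1,250 = $56,250, so the highest qualifying income is $16,900 + $56,250 = $73,150.

$73,150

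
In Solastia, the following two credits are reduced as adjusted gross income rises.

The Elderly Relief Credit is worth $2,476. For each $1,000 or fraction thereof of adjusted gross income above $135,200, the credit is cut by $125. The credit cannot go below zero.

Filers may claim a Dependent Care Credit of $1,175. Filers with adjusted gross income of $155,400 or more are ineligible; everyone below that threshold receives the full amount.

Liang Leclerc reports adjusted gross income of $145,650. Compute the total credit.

$2,276

Elderly Relief Credit: income exceeds $135,200 by $10,450, which is 11 full-or-partial $1,000 increments; reduction = 11 × $125 = $1,375, leaving $1,101.
Dependent Care Credit: $145,650 is below the $155,400 cutoff, so the full $1,175 applies.
Total: $1,101 + $1,175 = $2,276.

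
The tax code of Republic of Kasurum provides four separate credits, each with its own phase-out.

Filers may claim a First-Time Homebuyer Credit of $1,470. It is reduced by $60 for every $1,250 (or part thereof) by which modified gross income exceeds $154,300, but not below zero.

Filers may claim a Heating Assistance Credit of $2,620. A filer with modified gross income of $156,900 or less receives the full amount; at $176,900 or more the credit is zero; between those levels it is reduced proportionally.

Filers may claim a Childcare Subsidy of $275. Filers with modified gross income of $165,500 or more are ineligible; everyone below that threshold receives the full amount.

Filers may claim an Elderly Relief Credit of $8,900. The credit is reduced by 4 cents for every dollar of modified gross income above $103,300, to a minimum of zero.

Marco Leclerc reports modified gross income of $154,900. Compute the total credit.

First-Time Homebuyer Credit: income exceeds $154,300 by $600, which is 1 full-or-partial $1,250 increment; reduction = 1 × $60 = $60, leaving $1,410.
Heating Assistance Credit: $154,900 is at or below the $156,900 threshold, so the full $2,620 applies.
Childcare Subsidy: $154,900 is below the $165,500 cutoff, so the full $275 applies.
Elderly Relief Credit: 4% of the $51,600 excess over $103,300 is $2,064; credit = $8,900 − $2,064 = $6,836.
Total: $1,410 + $2,620 + $275 + $6,836 = $11,141.

$11,141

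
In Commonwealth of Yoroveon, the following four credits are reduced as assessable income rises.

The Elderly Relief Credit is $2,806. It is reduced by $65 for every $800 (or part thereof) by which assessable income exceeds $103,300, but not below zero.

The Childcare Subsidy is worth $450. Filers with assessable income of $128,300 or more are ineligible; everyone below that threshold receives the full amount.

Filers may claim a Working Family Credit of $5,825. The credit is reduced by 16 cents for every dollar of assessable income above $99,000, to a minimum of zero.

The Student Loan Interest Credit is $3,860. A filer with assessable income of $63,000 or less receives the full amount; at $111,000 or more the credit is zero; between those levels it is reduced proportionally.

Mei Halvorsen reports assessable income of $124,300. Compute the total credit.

$3,278

Elderly Relief Credit: income exceeds $103,300 by $21,000, which is 27 full-or-partial $800 increments; reduction = 27 × $65 = $1,755, leaving $1,051.
Childcare Subsidy: $124,300 is below the $128,300 cutoff, so the full $450 applies.
Working Family Credit: 16% of the $25,300 excess over $99,000 is $4,048; credit = $5,825 − $4,048 = $1,777.
Student Loan Interest Credit: $124,300 is at or above $111,000, so the credit is $0.
Total: $1,051 + $450 + $1,777 + $0 = $3,278.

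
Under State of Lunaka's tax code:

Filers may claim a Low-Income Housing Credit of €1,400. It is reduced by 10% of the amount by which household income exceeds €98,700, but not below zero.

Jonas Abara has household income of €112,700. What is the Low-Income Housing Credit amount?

Low-Income Housing Credit: 10% of the €14,000 excess over €98,700 is €1,400 ≥ base, so the credit is €0.

€0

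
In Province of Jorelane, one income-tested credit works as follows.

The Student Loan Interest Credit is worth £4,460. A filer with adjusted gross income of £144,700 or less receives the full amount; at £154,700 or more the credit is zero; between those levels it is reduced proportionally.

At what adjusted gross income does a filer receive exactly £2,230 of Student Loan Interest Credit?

£149,700

£2,230 is 2,230/4,460 of the full £4,460, so 2,230/4,460 of the £10,000 range has been used: income = £144,700 + £10,000 × 2,230/4,460 = £149,700.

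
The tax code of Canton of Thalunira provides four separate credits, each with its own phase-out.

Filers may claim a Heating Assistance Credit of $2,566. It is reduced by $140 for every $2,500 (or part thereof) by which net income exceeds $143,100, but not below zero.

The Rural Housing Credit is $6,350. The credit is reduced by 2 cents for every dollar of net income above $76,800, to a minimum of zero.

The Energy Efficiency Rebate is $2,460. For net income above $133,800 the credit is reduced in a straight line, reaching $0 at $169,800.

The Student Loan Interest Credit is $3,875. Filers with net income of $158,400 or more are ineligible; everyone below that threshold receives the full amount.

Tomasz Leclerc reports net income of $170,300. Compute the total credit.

Heating Assistance Credit: income exceeds $143,100 by $27,200, which is 11 full-or-partial $2,500 increments; reduction = 11 × $140 = $1,540, leaving $1,026.
Rural Housing Credit: 2% of the $93,500 excess over $76,800 is $1,870; credit = $6,350 − $1,870 = $4,480.
Energy Efficiency Rebate: $170,300 is at or above $169,800, so the credit is $0.
Student Loan Interest Credit: $170,300 meets or exceeds the $158,400 cutoff, so the credit is $0.
Total: $1,026 + $4,480 + $0 + $0 = $5,506.

$5,506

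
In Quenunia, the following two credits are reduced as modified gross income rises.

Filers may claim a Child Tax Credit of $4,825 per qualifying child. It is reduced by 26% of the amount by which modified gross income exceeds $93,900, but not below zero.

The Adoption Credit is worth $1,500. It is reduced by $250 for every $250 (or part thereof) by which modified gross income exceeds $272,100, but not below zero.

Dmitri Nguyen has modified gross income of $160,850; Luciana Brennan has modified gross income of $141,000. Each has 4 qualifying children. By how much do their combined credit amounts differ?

$5,161

Dmitri ($160,850): Child Tax Credit: base = 4 × $4,825 = $19,300. 26% of the $66,950 excess over $93,900 is $17,407; credit = $19,300 − $17,407 = $1,893. Adoption Credit: $160,850 is at or below the $272,100 threshold, so the full $1,500 applies. total $1,893 + $1,500 = $3,393
Luciana ($141,000): Child Tax Credit: base = 4 × $4,825 = $19,300. 26% of the $47,100 excess over $93,900 is $12,246; credit = $19,300 − $12,246 = $7,054. Adoption Credit: $141,000 is at or below the $272,100 threshold, so the full $1,500 applies. total $7,054 + $1,500 = $8,554
Difference: |$3,393 − $8,554| = $5,161.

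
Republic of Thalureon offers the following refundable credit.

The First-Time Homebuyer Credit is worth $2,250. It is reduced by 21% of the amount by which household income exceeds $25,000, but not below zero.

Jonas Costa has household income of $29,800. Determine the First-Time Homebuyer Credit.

$1,242

First-Time Homebuyer Credit: 21% of the $4,800 excess over $25,000 is $1,008; credit = $2,250 − $1,008 = $1,242.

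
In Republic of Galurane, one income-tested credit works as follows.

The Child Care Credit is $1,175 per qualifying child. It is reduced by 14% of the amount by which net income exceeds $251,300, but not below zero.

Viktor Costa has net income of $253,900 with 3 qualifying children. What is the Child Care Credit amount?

Child Care Credit: base = 3 × $1,175 = $3,525. 14% of the $2,600 excess over $251,300 is $364; credit = $3,525 − $364 = $3,161.

$3,161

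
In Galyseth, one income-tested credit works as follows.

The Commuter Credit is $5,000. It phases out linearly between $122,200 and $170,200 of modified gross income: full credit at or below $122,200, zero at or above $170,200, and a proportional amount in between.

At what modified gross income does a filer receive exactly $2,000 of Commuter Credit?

$2,000 is 2,000/5,000 of the full $5,000, so 3,000/5,000 of the $48,000 range has been used: income = $122,200 + $48,000 × 3,000/5,000 = $151,000.

$151,000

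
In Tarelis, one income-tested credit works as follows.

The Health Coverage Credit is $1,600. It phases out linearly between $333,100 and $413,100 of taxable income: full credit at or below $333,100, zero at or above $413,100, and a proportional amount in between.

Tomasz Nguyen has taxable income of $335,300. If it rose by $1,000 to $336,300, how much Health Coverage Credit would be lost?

At $335,300 — $335,300 is $2,200 into a $80,000 phase-out range, leaving 77,800/80,000 of the credit: $1,600 × 77,800/80,000 = $1,556.
At $336,300 — $336,300 is $3,200 into a $80,000 phase-out range, leaving 76,800/80,000 of the credit: $1,600 × 76,800/80,000 = $1,536.
Lost: $1,556 − $1,536 = $20.

$20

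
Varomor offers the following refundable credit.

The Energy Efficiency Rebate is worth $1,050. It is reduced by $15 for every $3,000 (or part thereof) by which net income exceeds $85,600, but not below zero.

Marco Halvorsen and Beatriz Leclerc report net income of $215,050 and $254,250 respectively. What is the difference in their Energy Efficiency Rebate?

$195

Marco ($215,050): Energy Efficiency Rebate: income exceeds $85,600 by $129,450, which is 44 full-or-partial $3,000 increments; reduction = 44 × $15 = $660, leaving $390.
Beatriz ($254,250): Energy Efficiency Rebate: income exceeds $85,600 by $168,650, which is 57 full-or-partial $3,000 increments; reduction = 57 × $15 = $855, leaving $195.
Difference: |$390 − $195| = $195.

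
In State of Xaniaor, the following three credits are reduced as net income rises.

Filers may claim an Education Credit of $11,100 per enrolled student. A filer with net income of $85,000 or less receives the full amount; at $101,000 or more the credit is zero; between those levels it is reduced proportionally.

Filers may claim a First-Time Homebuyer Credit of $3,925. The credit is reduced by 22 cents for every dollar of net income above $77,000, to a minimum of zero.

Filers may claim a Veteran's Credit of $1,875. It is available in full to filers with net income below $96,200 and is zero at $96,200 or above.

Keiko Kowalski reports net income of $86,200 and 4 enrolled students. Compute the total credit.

Education Credit: base = 4 × $11,100 = $44,400. $86,200 is $1,200 into a $16,000 phase-out range, leaving 14,800/16,000 of the credit: $44,400 × 14,800/16,000 = $41,070.
First-Time Homebuyer Credit: 22% of the $9,200 excess over $77,000 is $2,024; credit = $3,925 − $2,024 = $1,901.
Veteran's Credit: $86,200 is below the $96,200 cutoff, so the full $1,875 applies.
Total: $41,070 + $1,901 + $1,875 = $44,846.

$44,846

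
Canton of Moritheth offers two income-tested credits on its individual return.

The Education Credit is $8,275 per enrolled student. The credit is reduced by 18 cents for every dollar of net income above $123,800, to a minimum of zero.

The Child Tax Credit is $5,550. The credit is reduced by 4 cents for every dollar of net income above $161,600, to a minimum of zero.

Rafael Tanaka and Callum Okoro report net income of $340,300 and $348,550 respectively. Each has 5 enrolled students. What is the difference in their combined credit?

$1,485

Rafael ($340,300): Education Credit: base = 5 × $8,275 = $41,375. 18% of the $216,500 excess over $123,800 is $38,970; credit = $41,375 − $38,970 = $2,405. Child Tax Credit: 4% of the $178,700 excess over $161,600 is $7,148 ≥ base, so the credit is $0. total $2,405 + $0 = $2,405
Callum ($348,550): Education Credit: base = 5 × $8,275 = $41,375. 18% of the $224,750 excess over $123,800 is $40,455; credit = $41,375 − $40,455 = $920. Child Tax Credit: 4% of the $186,950 excess over $161,600 is $7,478 ≥ base, so the credit is $0. total $920 + $0 = $920
Difference: |$2,405 − $920| = $1,485.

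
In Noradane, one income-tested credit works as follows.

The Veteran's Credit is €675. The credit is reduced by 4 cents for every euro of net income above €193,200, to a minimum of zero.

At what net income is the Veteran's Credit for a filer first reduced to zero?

The credit falls by 4% of each euro above €193,200, so it reaches zero when the excess is €675 / 4% = €16,875: income = €193,200 + €16,875 = €210,075.

€210,075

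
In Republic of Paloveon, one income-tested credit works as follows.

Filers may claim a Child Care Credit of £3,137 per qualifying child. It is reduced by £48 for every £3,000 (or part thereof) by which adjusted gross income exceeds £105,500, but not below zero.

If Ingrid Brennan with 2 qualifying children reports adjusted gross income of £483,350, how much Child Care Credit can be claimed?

Child Care Credit: base = 2 × £3,137 = £6,274. income exceeds £105,500 by £377,850, which is 126 full-or-partial £3,000 increments; reduction = 126 × £48 = £6,048, leaving £226.

£226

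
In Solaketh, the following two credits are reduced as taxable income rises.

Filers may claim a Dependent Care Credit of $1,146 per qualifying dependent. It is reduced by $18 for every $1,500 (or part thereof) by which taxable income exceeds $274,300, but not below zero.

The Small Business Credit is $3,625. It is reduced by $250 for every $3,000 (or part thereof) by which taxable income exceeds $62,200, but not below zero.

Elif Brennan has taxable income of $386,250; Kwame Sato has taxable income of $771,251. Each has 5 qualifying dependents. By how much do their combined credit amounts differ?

$4,380

Elif ($386,250): Dependent Care Credit: base = 5 × $1,146 = $5,730. income exceeds $274,300 by $111,950, which is 75 full-or-partial $1,500 increments; reduction = 75 × $18 = $1,350, leaving $4,380. Small Business Credit: income exceeds $62,200 by $324,050 → 109 increments × $250 = $27,250 ≥ base, so the credit is $0. total $4,380 + $0 = $4,380
Kwame ($771,251): Dependent Care Credit: base = 5 × $1,146 = $5,730. income exceeds $274,300 by $496,951 → 332 increments × $18 = $5,976 ≥ base, so the credit is $0. Small Business Credit: income exceeds $62,200 by $709,051 → 237 increments × $250 = $59,250 ≥ base, so the credit is $0. total $0 + $0 = $0
Difference: |$4,380 − $0| = $4,380.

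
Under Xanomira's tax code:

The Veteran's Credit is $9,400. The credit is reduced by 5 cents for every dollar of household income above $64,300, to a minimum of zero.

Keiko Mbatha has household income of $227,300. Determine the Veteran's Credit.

Veteran's Credit: 5% of the $163,000 excess over $64,300 is $8,150; credit = $9,400 − $8,150 = $1,250.

$1,250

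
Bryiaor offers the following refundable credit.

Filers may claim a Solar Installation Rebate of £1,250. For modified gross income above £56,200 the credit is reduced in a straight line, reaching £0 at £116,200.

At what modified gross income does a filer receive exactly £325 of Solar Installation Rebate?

£100,600

£325 is 325/1,250 of the full £1,250, so 925/1,250 of the £60,000 range has been used: income = £56,200 + £60,000 × 925/1,250 = £100,600.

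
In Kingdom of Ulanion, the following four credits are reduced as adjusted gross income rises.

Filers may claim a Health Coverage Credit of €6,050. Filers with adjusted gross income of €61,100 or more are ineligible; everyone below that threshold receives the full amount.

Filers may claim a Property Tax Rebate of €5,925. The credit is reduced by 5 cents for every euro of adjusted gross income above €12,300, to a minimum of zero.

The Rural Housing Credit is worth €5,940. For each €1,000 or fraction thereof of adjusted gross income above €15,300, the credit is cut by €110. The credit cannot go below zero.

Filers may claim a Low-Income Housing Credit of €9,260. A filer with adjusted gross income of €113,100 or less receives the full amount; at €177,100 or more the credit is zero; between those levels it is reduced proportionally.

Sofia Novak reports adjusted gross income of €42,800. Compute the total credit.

€22,570

Health Coverage Credit: €42,800 is below the €61,100 cutoff, so the full €6,050 applies.
Property Tax Rebate: 5% of the €30,500 excess over €12,300 is €1,525; credit = €5,925 − €1,525 = €4,400.
Rural Housing Credit: income exceeds €15,300 by €27,500, which is 28 full-or-partial €1,000 increments; reduction = 28 × €110 = €3,080, leaving €2,860.
Low-Income Housing Credit: €42,800 is at or below the €113,100 threshold, so the full €9,260 applies.
Total: €6,050 + €4,400 + €2,860 + €9,260 = €22,570.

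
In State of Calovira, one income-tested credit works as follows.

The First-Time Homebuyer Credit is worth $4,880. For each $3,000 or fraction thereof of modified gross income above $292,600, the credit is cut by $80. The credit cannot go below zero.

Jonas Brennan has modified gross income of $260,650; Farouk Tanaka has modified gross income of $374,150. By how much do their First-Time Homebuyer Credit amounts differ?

$2,240

Jonas ($260,650): First-Time Homebuyer Credit: $260,650 is at or below the $292,600 threshold, so the full $4,880 applies.
Farouk ($374,150): First-Time Homebuyer Credit: income exceeds $292,600 by $81,550, which is 28 full-or-partial $3,000 increments; reduction = 28 × $80 = $2,240, leaving $2,640.
Difference: |$4,880 − $2,640| = $2,240.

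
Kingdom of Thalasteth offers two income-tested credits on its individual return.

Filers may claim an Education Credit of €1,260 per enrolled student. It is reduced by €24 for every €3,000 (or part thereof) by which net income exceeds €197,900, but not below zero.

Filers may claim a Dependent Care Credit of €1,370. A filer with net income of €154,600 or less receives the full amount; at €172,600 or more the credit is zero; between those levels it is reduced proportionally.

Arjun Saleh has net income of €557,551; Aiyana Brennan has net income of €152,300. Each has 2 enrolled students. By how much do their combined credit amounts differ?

€3,890

Arjun (€557,551): Education Credit: base = 2 × €1,260 = €2,520. income exceeds €197,900 by €359,651 → 120 increments × €24 = €2,880 ≥ base, so the credit is €0. Dependent Care Credit: €557,551 is at or above €172,600, so the credit is €0. total €0 + €0 = €0
Aiyana (€152,300): Education Credit: base = 2 × €1,260 = €2,520. €152,300 is at or below the €197,900 threshold, so the full €2,520 applies. Dependent Care Credit: €152,300 is at or below the €154,600 threshold, so the full €1,370 applies. total €2,520 + €1,370 = €3,890
Difference: |€0 − €3,890| = €3,890.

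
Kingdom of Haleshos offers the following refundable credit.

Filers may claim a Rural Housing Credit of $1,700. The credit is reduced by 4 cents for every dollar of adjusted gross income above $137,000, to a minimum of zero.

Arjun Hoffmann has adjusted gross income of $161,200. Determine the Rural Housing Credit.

$732

Rural Housing Credit: 4% of the $24,200 excess over $137,000 is $968; credit = $1,700 − $968 = $732.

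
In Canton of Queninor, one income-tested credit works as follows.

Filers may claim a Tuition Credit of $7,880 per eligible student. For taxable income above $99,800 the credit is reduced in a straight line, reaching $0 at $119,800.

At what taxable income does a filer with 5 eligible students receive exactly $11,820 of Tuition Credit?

$113,800

Full credit = 5 × $7,880 = $39,400.
$11,820 is 11,820/39,400 of the full $39,400, so 27,580/39,400 of the $20,000 range has been used: income = $99,800 + $20,000 × 27,580/39,400 = $113,800.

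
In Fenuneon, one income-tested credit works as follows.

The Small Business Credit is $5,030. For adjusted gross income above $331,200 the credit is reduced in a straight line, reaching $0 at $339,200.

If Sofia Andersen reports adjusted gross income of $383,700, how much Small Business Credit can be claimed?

Small Business Credit: $383,700 is at or above $339,200, so the credit is $0.

$0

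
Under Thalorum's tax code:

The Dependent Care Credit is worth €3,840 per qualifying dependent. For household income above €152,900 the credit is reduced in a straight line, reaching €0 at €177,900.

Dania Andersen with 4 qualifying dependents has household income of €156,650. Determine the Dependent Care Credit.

€13,056

Dependent Care Credit: base = 4 × €3,840 = €15,360. €156,650 is €3,750 into a €25,000 phase-out range, leaving 21,250/25,000 of the credit: €15,360 × 21,250/25,000 = €13,056.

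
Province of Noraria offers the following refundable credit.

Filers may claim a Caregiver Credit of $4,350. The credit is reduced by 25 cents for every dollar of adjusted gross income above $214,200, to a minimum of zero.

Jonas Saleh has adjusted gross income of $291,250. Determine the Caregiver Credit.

Caregiver Credit: 25% of the $77,050 excess over $214,200 is $19,262.50 ≥ base, so the credit is $0.

$0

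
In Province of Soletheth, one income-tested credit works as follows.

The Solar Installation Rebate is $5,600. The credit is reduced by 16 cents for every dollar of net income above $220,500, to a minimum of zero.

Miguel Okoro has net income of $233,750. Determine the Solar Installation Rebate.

Solar Installation Rebate: 16% of the $13,250 excess over $220,500 is $2,120; credit = $5,600 − $2,120 = $3,480.

$3,480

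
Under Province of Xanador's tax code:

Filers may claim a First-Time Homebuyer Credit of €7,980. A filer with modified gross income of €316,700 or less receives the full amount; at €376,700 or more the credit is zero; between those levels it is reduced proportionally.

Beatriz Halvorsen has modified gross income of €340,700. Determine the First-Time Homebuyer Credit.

First-Time Homebuyer Credit: €340,700 is €24,000 into a €60,000 phase-out range, leaving 36,000/60,000 of the credit: €7,980 × 36,000/60,000 = €4,788.

€4,788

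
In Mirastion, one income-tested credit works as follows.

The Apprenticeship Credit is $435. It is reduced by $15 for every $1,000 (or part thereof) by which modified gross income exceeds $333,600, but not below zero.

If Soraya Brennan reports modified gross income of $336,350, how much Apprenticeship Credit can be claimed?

$390

Apprenticeship Credit: income exceeds $333,600 by $2,750, which is 3 full-or-partial $1,000 increments; reduction = 3 × $15 = $45, leaving $390.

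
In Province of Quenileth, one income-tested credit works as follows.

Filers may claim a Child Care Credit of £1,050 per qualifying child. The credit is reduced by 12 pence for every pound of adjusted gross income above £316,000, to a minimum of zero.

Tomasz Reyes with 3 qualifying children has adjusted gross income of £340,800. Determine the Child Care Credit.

£174

Child Care Credit: base = 3 × £1,050 = £3,150. 12% of the £24,800 excess over £316,000 is £2,976; credit = £3,150 − £2,976 = £174.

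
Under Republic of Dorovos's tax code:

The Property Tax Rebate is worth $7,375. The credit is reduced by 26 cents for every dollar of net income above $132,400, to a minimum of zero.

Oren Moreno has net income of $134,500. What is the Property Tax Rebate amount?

Property Tax Rebate: 26% of the $2,100 excess over $132,400 is $546; credit = $7,375 − $546 = $6,829.

$6,829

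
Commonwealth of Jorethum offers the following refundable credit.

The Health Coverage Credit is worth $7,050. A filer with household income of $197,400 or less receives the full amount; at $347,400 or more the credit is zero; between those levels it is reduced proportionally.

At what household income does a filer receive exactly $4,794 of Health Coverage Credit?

$4,794 is 4,794/7,050 of the full $7,050, so 2,256/7,050 of the $150,000 range has been used: income = $197,400 + $150,000 × 2,256/7,050 = $245,400.

$245,400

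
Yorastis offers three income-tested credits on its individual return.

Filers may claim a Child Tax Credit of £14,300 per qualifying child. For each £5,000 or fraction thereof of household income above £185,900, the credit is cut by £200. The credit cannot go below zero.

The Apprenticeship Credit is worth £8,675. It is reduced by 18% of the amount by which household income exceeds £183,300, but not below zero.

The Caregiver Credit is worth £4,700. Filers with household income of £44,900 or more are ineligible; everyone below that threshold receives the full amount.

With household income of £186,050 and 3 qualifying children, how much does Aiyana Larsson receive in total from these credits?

£50,880

Child Tax Credit: base = 3 × £14,300 = £42,900. income exceeds £185,900 by £150, which is 1 full-or-partial £5,000 increment; reduction = 1 × £200 = £200, leaving £42,700.
Apprenticeship Credit: 18% of the £2,750 excess over £183,300 is £495; credit = £8,675 − £495 = £8,180.
Caregiver Credit: £186,050 meets or exceeds the £44,900 cutoff, so the credit is £0.
Total: £42,700 + £8,180 + £0 = £50,880.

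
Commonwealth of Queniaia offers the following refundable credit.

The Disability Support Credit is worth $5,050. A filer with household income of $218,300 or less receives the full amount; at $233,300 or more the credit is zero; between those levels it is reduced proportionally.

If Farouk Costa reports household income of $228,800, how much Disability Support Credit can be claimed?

$1,515

Disability Support Credit: $228,800 is $10,500 into a $15,000 phase-out range, leaving 4,500/15,000 of the credit: $5,050 × 4,500/15,000 = $1,515.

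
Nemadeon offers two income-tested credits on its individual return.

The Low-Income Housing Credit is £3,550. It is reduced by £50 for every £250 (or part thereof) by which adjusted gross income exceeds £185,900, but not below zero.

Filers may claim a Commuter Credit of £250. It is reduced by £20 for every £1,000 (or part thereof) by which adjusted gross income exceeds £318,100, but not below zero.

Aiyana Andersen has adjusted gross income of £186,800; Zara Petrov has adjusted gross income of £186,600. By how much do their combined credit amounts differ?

Aiyana (£186,800): Low-Income Housing Credit: income exceeds £185,900 by £900, which is 4 full-or-partial £250 increments; reduction = 4 × £50 = £200, leaving £3,350. Commuter Credit: £186,800 is at or below the £318,100 threshold, so the full £250 applies. total £3,350 + £250 = £3,600
Zara (£186,600): Low-Income Housing Credit: income exceeds £185,900 by £700, which is 3 full-or-partial £250 increments; reduction = 3 × £50 = £150, leaving £3,400. Commuter Credit: £186,600 is at or below the £318,100 threshold, so the full £250 applies. total £3,400 + £250 = £3,650
Difference: |£3,600 − £3,650| = £50.

£50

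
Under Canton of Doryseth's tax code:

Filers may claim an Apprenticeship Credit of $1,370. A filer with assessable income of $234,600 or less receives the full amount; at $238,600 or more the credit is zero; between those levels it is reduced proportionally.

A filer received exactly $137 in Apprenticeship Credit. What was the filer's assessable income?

$238,200

$137 is 137/1,370 of the full $1,370, so 1,233/1,370 of the $4,000 range has been used: income = $234,600 + $4,000 × 1,233/1,370 = $238,200.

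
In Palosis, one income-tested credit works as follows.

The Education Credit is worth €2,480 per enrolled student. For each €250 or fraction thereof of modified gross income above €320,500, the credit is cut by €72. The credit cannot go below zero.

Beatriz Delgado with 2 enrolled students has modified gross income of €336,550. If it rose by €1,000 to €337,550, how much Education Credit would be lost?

€280

At €336,550 — base = 2 × €2,480 = €4,960. income exceeds €320,500 by €16,050, which is 65 full-or-partial €250 increments; reduction = 65 × €72 = €4,680, leaving €280.
At €337,550 — base = 2 × €2,480 = €4,960. income exceeds €320,500 by €17,050 → 69 increments × €72 = €4,968 ≥ base, so the credit is €0.
Lost: €280 − €0 = €280.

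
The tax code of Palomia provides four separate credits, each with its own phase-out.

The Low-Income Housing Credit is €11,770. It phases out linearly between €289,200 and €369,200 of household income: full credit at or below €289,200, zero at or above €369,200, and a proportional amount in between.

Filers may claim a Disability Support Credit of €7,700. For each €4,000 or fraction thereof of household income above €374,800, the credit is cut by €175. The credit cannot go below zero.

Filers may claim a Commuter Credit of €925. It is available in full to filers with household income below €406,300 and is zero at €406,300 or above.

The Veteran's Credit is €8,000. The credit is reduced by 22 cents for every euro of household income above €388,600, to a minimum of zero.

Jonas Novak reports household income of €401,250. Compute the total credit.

€12,617

Low-Income Housing Credit: €401,250 is at or above €369,200, so the credit is €0.
Disability Support Credit: income exceeds €374,800 by €26,450, which is 7 full-or-partial €4,000 increments; reduction = 7 × €175 = €1,225, leaving €6,475.
Commuter Credit: €401,250 is below the €406,300 cutoff, so the full €925 applies.
Veteran's Credit: 22% of the €12,650 excess over €388,600 is €2,783; credit = €8,000 − €2,783 = €5,217.
Total: €0 + €6,475 + €925 + €5,217 = €12,617.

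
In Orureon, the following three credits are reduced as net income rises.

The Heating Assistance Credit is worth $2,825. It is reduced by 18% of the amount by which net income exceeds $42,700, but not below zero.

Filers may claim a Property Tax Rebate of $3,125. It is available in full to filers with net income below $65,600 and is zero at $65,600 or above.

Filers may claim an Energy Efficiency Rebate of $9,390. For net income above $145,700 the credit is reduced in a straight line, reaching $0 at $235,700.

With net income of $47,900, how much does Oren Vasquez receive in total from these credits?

Heating Assistance Credit: 18% of the $5,200 excess over $42,700 is $936; credit = $2,825 − $936 = $1,889.
Property Tax Rebate: $47,900 is below the $65,600 cutoff, so the full $3,125 applies.
Energy Efficiency Rebate: $47,900 is at or below the $145,700 threshold, so the full $9,390 applies.
Total: $1,889 + $3,125 + $9,390 = $14,404.

$14,404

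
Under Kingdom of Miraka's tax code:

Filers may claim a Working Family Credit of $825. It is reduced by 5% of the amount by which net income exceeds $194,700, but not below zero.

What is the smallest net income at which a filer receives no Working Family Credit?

$211,200

The credit falls by 5% of each dollar above $194,700, so it reaches zero when the excess is $825 / 5% = $16,500: income = $194,700 + $16,500 = $211,200.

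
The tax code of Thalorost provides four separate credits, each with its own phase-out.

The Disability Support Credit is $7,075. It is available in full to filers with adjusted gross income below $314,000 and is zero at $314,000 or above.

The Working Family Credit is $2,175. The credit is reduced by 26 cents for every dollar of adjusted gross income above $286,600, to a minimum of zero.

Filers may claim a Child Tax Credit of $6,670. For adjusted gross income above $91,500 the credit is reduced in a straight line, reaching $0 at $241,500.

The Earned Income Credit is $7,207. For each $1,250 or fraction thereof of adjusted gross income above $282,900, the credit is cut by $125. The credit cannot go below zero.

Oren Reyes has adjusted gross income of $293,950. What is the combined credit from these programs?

$13,421

Disability Support Credit: $293,950 is below the $314,000 cutoff, so the full $7,075 applies.
Working Family Credit: 26% of the $7,350 excess over $286,600 is $1,911; credit = $2,175 − $1,911 = $264.
Child Tax Credit: $293,950 is at or above $241,500, so the credit is $0.
Earned Income Credit: income exceeds $282,900 by $11,050, which is 9 full-or-partial $1,250 increments; reduction = 9 × $125 = $1,125, leaving $6,082.
Total: $7,075 + $264 + $0 + $6,082 = $13,421.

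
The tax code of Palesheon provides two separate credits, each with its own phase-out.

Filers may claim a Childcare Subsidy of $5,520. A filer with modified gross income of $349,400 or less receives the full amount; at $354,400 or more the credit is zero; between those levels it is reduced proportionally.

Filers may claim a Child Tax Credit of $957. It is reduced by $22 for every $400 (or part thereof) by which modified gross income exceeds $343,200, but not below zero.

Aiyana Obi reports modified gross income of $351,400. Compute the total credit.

Childcare Subsidy: $351,400 is $2,000 into a $5,000 phase-out range, leaving 3,000/5,000 of the credit: $5,520 × 3,000/5,000 = $3,312.
Child Tax Credit: income exceeds $343,200 by $8,200, which is 21 full-or-partial $400 increments; reduction = 21 × $22 = $462, leaving $495.
Total: $3,312 + $495 = $3,807.

$3,807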